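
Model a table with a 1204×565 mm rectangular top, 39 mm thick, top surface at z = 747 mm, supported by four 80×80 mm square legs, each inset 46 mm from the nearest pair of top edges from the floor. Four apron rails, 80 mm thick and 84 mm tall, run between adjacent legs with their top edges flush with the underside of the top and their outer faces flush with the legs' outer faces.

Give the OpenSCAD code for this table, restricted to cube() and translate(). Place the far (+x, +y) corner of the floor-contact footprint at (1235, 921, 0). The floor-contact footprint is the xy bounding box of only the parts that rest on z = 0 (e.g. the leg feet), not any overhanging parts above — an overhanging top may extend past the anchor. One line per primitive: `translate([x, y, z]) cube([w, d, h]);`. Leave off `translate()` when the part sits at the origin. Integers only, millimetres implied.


translate([77, 402, 708]) cube([1204, 565, 39]);
translate([123, 448, 0]) cube([80, 80, 708]);
translate([1155, 448, 0]) cube([80, 80, 708]);
translate([123, 841, 0]) cube([80, 80, 708]);
translate([1155, 841, 0]) cube([80, 80, 708]);
translate([203, 448, 624]) cube([952, 80, 84]);
translate([203, 841, 624]) cube([952, 80, 84]);
translate([123, 528, 624]) cube([80, 313, 84]);
translate([1155, 528, 624]) cube([80, 313, 84]);


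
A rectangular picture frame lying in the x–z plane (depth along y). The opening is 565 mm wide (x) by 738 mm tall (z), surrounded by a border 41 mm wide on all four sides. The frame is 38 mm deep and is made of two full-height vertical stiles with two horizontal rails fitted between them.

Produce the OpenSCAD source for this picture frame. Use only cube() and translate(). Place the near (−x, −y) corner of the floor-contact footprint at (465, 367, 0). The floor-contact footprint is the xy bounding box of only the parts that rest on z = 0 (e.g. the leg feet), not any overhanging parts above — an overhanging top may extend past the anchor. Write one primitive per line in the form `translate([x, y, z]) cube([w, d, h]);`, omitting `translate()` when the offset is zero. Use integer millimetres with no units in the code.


translate([465, 367, 0]) cube([41, 38, 820]);
translate([1071, 367, 0]) cube([41, 38, 820]);
translate([506, 367, 0]) cube([565, 38, 41]);
translate([506, 367, 779]) cube([565, 38, 41]);


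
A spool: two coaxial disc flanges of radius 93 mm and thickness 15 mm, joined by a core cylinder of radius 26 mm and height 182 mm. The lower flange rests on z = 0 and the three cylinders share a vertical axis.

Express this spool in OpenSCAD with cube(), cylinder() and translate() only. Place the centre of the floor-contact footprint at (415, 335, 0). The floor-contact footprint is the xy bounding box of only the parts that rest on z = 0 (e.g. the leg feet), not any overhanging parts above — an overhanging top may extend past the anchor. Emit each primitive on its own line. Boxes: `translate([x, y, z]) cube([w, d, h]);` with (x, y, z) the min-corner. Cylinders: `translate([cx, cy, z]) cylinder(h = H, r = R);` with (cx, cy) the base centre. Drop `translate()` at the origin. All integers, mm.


translate([415, 335, 0]) cylinder(h = 15, r = 93);
translate([415, 335, 15]) cylinder(h = 182, r = 26);
translate([415, 335, 197]) cylinder(h = 15, r = 93);


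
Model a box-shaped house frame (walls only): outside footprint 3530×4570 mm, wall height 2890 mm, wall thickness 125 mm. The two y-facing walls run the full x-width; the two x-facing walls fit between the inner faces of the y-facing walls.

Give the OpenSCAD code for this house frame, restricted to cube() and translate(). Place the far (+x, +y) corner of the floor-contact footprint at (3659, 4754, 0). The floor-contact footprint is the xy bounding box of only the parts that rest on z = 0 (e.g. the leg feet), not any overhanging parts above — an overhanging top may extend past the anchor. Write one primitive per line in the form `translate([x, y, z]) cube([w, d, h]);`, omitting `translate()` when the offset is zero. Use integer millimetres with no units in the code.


translate([129, 184, 0]) cube([3530, 125, 2890]);
translate([129, 4629, 0]) cube([3530, 125, 2890]);
translate([129, 309, 0]) cube([125, 4320, 2890]);
translate([3534, 309, 0]) cube([125, 4320, 2890]);


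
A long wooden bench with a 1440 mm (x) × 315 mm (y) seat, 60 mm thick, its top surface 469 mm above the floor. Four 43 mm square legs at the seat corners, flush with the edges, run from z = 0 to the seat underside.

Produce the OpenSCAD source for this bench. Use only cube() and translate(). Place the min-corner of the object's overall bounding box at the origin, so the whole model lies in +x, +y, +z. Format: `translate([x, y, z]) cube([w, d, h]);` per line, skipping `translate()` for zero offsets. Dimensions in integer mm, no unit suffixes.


// leg_h = 469 − 60 = 409
translate([0, 0, 409]) cube([1440, 315, 60]);
cube([43, 43, 409]);
translate([0, 272, 0]) cube([43, 43, 409]);
translate([1397, 0, 0]) cube([43, 43, 409]);
translate([1397, 272, 0]) cube([43, 43, 409]);


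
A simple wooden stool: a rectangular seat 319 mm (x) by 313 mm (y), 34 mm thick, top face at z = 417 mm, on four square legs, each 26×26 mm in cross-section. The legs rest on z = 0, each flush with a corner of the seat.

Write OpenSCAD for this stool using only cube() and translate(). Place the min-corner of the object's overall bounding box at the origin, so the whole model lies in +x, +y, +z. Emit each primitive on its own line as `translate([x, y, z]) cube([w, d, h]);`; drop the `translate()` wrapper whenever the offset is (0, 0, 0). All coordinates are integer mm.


translate([0, 0, 383]) cube([319, 313, 34]);
cube([26, 26, 383]);
translate([293, 0, 0]) cube([26, 26, 383]);
translate([0, 287, 0]) cube([26, 26, 383]);
translate([293, 287, 0]) cube([26, 26, 383]);


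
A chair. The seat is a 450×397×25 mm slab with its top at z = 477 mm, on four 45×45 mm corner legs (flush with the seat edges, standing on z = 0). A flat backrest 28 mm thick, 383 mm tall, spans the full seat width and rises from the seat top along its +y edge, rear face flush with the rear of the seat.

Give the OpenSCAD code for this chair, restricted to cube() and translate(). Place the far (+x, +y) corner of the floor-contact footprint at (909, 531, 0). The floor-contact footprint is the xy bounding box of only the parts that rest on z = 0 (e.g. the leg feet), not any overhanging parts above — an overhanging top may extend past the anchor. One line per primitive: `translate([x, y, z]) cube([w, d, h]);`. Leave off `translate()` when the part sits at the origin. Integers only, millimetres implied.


translate([459, 134, 452]) cube([450, 397, 25]);
translate([459, 134, 0]) cube([45, 45, 452]);
translate([864, 134, 0]) cube([45, 45, 452]);
translate([459, 486, 0]) cube([45, 45, 452]);
translate([864, 486, 0]) cube([45, 45, 452]);
translate([459, 503, 477]) cube([450, 28, 383]);


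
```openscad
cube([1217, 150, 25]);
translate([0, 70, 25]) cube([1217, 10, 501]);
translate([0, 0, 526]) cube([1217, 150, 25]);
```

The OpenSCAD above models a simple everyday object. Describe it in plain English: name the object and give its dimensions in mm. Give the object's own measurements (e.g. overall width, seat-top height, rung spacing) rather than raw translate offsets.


An I-beam lying along x, 1217 mm long. Overall section height 551 mm. Two flanges 150 mm wide (y) and 25 mm thick, one on the floor and one at the top; a web 10 mm thick runs between them, centred on the flange width.


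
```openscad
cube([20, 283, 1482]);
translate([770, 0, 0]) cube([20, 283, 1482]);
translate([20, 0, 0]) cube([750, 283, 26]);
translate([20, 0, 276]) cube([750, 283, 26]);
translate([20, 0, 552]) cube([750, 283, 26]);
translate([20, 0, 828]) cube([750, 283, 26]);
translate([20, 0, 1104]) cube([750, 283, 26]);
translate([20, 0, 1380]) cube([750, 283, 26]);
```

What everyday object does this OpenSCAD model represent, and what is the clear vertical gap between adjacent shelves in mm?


A bookshelf. The clear shelf gap is 250 mm.

Two tall side panels with 6 horizontal boards between them — a bookshelf. The first two shelf undersides are at z = 0 and z = 276; with shelf thickness 26, the clear gap is 276 − 0 − 26 = 250 mm.


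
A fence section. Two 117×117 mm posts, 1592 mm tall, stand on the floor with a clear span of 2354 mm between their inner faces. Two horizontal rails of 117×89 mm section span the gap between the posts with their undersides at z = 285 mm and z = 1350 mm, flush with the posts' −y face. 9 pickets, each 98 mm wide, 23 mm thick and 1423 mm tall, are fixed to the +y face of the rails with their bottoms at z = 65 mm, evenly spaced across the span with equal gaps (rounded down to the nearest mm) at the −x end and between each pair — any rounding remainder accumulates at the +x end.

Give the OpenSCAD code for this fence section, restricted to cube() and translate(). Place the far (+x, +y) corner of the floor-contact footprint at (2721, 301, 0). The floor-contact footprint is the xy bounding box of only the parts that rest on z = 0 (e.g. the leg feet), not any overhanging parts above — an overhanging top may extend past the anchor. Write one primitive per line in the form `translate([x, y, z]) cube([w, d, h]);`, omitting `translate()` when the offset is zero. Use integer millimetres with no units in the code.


translate([133, 184, 0]) cube([117, 117, 1592]);
translate([2604, 184, 0]) cube([117, 117, 1592]);
translate([250, 184, 285]) cube([2354, 117, 89]);
translate([250, 184, 1350]) cube([2354, 117, 89]);
translate([397, 301, 65]) cube([98, 23, 1423]);
translate([642, 301, 65]) cube([98, 23, 1423]);
translate([887, 301, 65]) cube([98, 23, 1423]);
translate([1132, 301, 65]) cube([98, 23, 1423]);
translate([1377, 301, 65]) cube([98, 23, 1423]);
translate([1622, 301, 65]) cube([98, 23, 1423]);
translate([1867, 301, 65]) cube([98, 23, 1423]);
translate([2112, 301, 65]) cube([98, 23, 1423]);
translate([2357, 301, 65]) cube([98, 23, 1423]);


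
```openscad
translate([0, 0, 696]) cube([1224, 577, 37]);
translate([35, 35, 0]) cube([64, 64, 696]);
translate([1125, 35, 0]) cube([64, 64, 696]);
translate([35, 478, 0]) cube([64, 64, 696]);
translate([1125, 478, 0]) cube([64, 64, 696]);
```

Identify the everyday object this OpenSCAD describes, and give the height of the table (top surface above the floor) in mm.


A table. The table height is 733 mm.

A 1224×577×37 slab sits at z = 696 on four 64 mm square posts — a table. The top surface is at 696 + 37 = 733 mm.


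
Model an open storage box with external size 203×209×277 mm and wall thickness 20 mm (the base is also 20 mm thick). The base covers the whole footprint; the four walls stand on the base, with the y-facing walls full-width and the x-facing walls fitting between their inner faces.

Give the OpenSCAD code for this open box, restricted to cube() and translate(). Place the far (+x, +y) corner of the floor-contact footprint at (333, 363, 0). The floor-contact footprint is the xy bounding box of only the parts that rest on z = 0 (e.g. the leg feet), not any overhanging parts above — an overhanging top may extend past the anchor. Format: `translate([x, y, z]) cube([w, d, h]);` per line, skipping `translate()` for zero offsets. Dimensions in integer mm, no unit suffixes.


translate([130, 154, 0]) cube([203, 209, 20]);
translate([130, 154, 20]) cube([203, 20, 257]);
translate([130, 343, 20]) cube([203, 20, 257]);
translate([130, 174, 20]) cube([20, 169, 257]);
translate([313, 174, 20]) cube([20, 169, 257]);


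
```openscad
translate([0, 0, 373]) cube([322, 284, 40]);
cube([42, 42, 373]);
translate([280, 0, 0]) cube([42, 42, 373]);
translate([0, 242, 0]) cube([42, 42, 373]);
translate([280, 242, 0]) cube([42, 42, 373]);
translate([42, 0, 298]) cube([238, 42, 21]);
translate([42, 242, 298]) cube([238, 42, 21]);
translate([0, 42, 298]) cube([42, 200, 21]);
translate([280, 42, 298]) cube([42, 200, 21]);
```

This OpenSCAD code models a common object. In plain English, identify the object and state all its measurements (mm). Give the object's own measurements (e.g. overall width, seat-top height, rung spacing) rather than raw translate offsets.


A simple wooden stool: a rectangular seat 322 mm (x) by 284 mm (y), 40 mm thick, top face at z = 413 mm, on four square legs, each 42×42 mm in cross-section. The legs rest on z = 0, each flush with a corner of the seat. Four stretchers, 42 mm wide and 21 mm tall, connect adjacent legs with their undersides at z = 298 mm, each running between the inner faces of the legs it joins and aligned with the legs' outer faces on the other axis.


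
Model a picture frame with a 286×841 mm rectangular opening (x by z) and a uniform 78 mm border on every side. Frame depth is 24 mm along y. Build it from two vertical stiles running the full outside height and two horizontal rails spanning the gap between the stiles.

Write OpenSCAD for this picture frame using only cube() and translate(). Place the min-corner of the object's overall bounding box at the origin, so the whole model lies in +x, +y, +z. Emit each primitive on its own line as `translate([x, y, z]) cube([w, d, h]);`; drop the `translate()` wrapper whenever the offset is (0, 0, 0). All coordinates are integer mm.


cube([78, 24, 997]);
translate([364, 0, 0]) cube([78, 24, 997]);
translate([78, 0, 0]) cube([286, 24, 78]);
translate([78, 0, 919]) cube([286, 24, 78]);


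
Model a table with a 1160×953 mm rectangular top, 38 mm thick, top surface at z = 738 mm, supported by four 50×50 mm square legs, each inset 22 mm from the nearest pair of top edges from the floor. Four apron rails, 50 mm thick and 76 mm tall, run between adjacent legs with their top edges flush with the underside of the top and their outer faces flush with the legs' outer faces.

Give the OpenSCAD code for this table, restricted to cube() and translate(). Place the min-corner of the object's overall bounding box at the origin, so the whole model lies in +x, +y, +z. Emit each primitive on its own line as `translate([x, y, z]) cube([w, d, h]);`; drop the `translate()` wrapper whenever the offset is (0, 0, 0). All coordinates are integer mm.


translate([0, 0, 700]) cube([1160, 953, 38]);
translate([22, 22, 0]) cube([50, 50, 700]);
translate([1088, 22, 0]) cube([50, 50, 700]);
translate([22, 881, 0]) cube([50, 50, 700]);
translate([1088, 881, 0]) cube([50, 50, 700]);
translate([72, 22, 624]) cube([1016, 50, 76]);
translate([72, 881, 624]) cube([1016, 50, 76]);
translate([22, 72, 624]) cube([50, 809, 76]);
translate([1088, 72, 624]) cube([50, 809, 76]);


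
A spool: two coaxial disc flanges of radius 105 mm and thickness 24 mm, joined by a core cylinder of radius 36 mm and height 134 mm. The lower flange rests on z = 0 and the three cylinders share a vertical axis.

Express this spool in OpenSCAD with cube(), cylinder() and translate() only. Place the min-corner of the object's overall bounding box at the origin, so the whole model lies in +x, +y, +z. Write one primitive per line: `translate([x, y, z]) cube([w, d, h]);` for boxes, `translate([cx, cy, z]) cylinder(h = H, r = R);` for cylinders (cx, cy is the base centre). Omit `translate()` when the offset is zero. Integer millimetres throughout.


translate([105, 105, 0]) cylinder(h = 24, r = 105);
translate([105, 105, 24]) cylinder(h = 134, r = 36);
translate([105, 105, 158]) cylinder(h = 24, r = 105);


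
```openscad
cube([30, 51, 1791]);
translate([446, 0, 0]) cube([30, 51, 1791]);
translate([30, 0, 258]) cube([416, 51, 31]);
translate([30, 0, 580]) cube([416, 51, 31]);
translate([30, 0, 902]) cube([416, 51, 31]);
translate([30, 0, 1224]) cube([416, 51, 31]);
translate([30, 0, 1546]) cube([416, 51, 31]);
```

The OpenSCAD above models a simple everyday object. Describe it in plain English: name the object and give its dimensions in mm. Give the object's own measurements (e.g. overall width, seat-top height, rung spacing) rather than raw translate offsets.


A straight ladder. Two 30×51 mm vertical rails, 1791 mm tall, stand 476 mm apart (outside-to-outside) with their front faces coplanar on the −y side. 5 rungs, each 51 mm deep and 31 mm tall, span between the inner faces of the rails, front faces flush with the rails. The lowest rung's underside is at z = 258 mm and rungs are spaced 322 mm apart (underside to underside).


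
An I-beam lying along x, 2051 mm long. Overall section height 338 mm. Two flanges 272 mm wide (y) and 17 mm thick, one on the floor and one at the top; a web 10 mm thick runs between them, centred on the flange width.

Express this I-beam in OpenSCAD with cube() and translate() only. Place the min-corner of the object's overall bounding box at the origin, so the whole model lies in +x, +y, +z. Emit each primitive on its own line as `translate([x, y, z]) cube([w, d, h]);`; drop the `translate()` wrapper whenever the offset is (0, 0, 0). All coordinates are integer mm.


cube([2051, 272, 17]);
translate([0, 131, 17]) cube([2051, 10, 304]);
translate([0, 0, 321]) cube([2051, 272, 17]);


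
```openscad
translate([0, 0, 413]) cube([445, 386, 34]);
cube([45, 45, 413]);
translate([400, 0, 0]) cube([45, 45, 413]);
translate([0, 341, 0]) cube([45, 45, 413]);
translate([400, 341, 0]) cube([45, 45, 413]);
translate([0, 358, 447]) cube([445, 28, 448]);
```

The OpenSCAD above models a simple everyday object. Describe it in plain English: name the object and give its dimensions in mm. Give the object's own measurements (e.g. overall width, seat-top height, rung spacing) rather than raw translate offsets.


A chair. The seat is a 445×386×34 mm slab with its top at z = 447 mm, on four 45×45 mm corner legs (flush with the seat edges, standing on z = 0). A flat backrest 28 mm thick, 448 mm tall, spans the full seat width and rises from the seat top along its +y edge, rear face flush with the rear of the seat.


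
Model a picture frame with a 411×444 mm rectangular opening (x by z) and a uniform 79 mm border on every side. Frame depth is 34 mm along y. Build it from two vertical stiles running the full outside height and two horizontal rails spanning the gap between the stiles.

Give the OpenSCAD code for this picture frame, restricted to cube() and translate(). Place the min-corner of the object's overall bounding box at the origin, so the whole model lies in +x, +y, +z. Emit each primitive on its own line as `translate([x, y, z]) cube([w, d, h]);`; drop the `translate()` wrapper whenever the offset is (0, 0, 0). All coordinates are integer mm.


cube([79, 34, 602]);
translate([490, 0, 0]) cube([79, 34, 602]);
translate([79, 0, 0]) cube([411, 34, 79]);
translate([79, 0, 523]) cube([411, 34, 79]);


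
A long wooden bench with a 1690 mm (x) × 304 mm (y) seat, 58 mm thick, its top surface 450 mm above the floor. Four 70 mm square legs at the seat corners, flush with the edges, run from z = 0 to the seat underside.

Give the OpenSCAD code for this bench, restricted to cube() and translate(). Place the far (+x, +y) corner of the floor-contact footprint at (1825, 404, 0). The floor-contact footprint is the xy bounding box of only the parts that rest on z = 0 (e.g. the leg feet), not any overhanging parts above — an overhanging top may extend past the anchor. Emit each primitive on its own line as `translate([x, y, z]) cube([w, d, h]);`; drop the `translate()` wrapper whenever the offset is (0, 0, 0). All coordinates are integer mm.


translate([135, 100, 392]) cube([1690, 304, 58]);
translate([135, 100, 0]) cube([70, 70, 392]);
translate([135, 334, 0]) cube([70, 70, 392]);
translate([1755, 100, 0]) cube([70, 70, 392]);
translate([1755, 334, 0]) cube([70, 70, 392]);


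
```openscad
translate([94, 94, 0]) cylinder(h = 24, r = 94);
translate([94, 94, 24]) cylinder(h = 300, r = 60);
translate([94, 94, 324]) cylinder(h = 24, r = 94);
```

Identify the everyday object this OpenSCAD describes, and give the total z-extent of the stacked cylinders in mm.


A spool. The overall height is 348 mm.

Three coaxial cylinders, large–small–large — a spool. Two 24 mm flanges and a 300 mm core give 24 + 300 + 24 = 348 mm.


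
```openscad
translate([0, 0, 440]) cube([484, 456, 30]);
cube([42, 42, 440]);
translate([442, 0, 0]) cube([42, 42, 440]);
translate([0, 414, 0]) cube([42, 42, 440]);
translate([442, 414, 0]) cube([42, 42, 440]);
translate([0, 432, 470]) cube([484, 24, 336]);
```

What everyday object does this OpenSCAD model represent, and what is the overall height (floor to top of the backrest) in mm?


A chair. The overall height is 806 mm.

A slab on four corner posts with a tall panel at the back — a chair. The seat slab sits at z = 440 with thickness 30, and the 336 mm backrest starts at the seat top, so the overall height is 440 + 30 + 336 = 806 mm.


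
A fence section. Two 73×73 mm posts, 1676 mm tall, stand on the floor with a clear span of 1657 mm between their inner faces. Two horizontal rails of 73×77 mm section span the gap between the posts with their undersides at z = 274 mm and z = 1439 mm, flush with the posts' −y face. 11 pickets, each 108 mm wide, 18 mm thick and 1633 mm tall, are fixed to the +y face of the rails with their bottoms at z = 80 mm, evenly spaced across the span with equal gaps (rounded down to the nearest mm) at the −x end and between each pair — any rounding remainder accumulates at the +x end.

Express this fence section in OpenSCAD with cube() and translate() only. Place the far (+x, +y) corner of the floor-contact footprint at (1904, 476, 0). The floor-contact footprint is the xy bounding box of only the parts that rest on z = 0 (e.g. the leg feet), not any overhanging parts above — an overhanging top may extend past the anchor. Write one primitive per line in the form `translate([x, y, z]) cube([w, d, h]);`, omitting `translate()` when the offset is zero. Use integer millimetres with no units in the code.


translate([101, 403, 0]) cube([73, 73, 1676]);
translate([1831, 403, 0]) cube([73, 73, 1676]);
translate([174, 403, 274]) cube([1657, 73, 77]);
translate([174, 403, 1439]) cube([1657, 73, 77]);
translate([213, 476, 80]) cube([108, 18, 1633]);
translate([360, 476, 80]) cube([108, 18, 1633]);
translate([507, 476, 80]) cube([108, 18, 1633]);
translate([654, 476, 80]) cube([108, 18, 1633]);
translate([801, 476, 80]) cube([108, 18, 1633]);
translate([948, 476, 80]) cube([108, 18, 1633]);
translate([1095, 476, 80]) cube([108, 18, 1633]);
translate([1242, 476, 80]) cube([108, 18, 1633]);
translate([1389, 476, 80]) cube([108, 18, 1633]);
translate([1536, 476, 80]) cube([108, 18, 1633]);
translate([1683, 476, 80]) cube([108, 18, 1633]);


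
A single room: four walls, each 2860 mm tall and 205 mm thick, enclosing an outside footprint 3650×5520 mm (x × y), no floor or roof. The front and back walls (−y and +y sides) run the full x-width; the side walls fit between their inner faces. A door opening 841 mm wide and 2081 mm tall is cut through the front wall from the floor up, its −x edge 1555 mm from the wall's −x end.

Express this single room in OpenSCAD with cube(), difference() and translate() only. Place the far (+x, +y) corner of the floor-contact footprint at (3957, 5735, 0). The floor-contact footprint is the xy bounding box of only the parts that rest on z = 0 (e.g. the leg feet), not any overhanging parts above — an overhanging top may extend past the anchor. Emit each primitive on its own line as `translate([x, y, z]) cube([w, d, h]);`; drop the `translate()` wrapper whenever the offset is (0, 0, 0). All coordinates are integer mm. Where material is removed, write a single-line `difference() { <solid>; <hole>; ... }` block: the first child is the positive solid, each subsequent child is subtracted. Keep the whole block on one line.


difference() { translate([307, 215, 0]) cube([3650, 205, 2860]); translate([1862, 215, 0]) cube([841, 205, 2081]); }
translate([307, 5530, 0]) cube([3650, 205, 2860]);
translate([307, 420, 0]) cube([205, 5110, 2860]);
translate([3752, 420, 0]) cube([205, 5110, 2860]);


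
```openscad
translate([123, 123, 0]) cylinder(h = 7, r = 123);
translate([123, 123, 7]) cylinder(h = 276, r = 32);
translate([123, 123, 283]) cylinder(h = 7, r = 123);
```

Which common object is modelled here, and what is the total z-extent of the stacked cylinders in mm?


A spool. The overall height is 290 mm.

Three coaxial cylinders, large–small–large — a spool. Two 7 mm flanges and a 276 mm core give 7 + 276 + 7 = 290 mm.


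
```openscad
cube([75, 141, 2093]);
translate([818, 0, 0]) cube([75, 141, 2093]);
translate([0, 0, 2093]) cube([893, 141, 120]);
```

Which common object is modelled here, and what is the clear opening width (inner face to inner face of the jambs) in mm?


A door frame. The clear opening width is 743 mm.

Two 2093 mm tall posts with a header on top — a door frame. The left jamb is 75 mm wide at x = 0; the right jamb starts at x = 818. The clear opening is 818 − 75 = 743 mm.


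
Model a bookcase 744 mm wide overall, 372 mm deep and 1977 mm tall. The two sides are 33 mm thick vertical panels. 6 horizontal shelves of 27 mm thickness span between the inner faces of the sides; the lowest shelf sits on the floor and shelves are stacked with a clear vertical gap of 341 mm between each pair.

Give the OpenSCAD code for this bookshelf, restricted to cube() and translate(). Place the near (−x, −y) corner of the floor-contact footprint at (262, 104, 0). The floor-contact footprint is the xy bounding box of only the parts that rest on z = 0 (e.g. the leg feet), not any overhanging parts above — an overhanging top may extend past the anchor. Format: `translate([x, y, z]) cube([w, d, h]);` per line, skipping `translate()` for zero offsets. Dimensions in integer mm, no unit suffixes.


translate([262, 104, 0]) cube([33, 372, 1977]);
translate([973, 104, 0]) cube([33, 372, 1977]);
translate([295, 104, 0]) cube([678, 372, 27]);
translate([295, 104, 368]) cube([678, 372, 27]);
translate([295, 104, 736]) cube([678, 372, 27]);
translate([295, 104, 1104]) cube([678, 372, 27]);
translate([295, 104, 1472]) cube([678, 372, 27]);
translate([295, 104, 1840]) cube([678, 372, 27]);


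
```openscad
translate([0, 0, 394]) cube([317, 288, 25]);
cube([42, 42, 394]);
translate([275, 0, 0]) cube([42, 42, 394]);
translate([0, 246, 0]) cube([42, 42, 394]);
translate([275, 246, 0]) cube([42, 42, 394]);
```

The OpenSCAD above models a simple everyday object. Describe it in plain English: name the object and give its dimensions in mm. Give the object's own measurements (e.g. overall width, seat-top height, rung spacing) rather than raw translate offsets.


A simple wooden stool: a rectangular seat 317 mm (x) by 288 mm (y), 25 mm thick, top face at z = 419 mm, on four square legs, each 42×42 mm in cross-section. The legs rest on z = 0, each flush with a corner of the seat.


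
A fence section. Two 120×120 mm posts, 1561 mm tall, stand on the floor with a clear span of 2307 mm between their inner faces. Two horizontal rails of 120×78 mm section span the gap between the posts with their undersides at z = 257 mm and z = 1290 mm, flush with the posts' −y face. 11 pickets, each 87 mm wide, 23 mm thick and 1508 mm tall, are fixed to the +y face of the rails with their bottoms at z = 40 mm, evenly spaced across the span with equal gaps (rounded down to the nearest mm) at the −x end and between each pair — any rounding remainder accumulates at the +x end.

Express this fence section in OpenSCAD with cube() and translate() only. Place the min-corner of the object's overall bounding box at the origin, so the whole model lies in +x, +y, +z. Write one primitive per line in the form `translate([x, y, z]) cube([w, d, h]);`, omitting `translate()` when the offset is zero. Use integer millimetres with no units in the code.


cube([120, 120, 1561]);
translate([2427, 0, 0]) cube([120, 120, 1561]);
translate([120, 0, 257]) cube([2307, 120, 78]);
translate([120, 0, 1290]) cube([2307, 120, 78]);
translate([232, 120, 40]) cube([87, 23, 1508]);
translate([431, 120, 40]) cube([87, 23, 1508]);
translate([630, 120, 40]) cube([87, 23, 1508]);
translate([829, 120, 40]) cube([87, 23, 1508]);
translate([1028, 120, 40]) cube([87, 23, 1508]);
translate([1227, 120, 40]) cube([87, 23, 1508]);
translate([1426, 120, 40]) cube([87, 23, 1508]);
translate([1625, 120, 40]) cube([87, 23, 1508]);
translate([1824, 120, 40]) cube([87, 23, 1508]);
translate([2023, 120, 40]) cube([87, 23, 1508]);
translate([2222, 120, 40]) cube([87, 23, 1508]);


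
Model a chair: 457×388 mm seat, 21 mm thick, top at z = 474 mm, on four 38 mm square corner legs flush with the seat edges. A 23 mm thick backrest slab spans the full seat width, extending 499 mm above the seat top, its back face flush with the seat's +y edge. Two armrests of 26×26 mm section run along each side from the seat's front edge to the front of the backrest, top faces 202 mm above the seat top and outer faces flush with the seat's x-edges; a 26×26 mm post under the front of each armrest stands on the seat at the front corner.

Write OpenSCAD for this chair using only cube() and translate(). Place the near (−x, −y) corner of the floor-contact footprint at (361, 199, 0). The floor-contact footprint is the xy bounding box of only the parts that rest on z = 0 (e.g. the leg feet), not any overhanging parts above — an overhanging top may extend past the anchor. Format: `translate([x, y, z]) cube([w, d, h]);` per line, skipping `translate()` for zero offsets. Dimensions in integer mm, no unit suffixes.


translate([361, 199, 453]) cube([457, 388, 21]);
translate([361, 199, 0]) cube([38, 38, 453]);
translate([780, 199, 0]) cube([38, 38, 453]);
translate([361, 549, 0]) cube([38, 38, 453]);
translate([780, 549, 0]) cube([38, 38, 453]);
translate([361, 564, 474]) cube([457, 23, 499]);
translate([361, 199, 650]) cube([26, 365, 26]);
translate([792, 199, 650]) cube([26, 365, 26]);
translate([361, 199, 474]) cube([26, 26, 176]);
translate([792, 199, 474]) cube([26, 26, 176]);


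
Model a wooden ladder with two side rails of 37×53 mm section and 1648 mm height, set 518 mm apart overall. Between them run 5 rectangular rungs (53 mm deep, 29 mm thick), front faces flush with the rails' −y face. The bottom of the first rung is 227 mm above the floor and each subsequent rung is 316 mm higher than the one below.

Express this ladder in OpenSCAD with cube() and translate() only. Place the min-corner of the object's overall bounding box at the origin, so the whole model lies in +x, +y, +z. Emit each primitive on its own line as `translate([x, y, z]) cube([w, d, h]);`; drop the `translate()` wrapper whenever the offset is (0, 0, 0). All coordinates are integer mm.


cube([37, 53, 1648]);
translate([481, 0, 0]) cube([37, 53, 1648]);
translate([37, 0, 227]) cube([444, 53, 29]);
translate([37, 0, 543]) cube([444, 53, 29]);
translate([37, 0, 859]) cube([444, 53, 29]);
translate([37, 0, 1175]) cube([444, 53, 29]);
translate([37, 0, 1491]) cube([444, 53, 29]);


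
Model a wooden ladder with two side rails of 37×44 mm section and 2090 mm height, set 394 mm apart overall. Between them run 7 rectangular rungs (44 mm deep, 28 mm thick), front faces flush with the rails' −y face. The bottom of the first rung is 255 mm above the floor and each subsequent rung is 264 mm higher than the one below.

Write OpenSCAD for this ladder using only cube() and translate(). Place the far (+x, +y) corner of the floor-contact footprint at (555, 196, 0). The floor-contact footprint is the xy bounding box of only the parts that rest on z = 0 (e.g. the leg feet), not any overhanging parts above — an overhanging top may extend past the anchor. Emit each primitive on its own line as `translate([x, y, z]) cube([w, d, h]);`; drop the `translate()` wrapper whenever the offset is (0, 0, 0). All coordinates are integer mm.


translate([161, 152, 0]) cube([37, 44, 2090]);
translate([518, 152, 0]) cube([37, 44, 2090]);
translate([198, 152, 255]) cube([320, 44, 28]);
translate([198, 152, 519]) cube([320, 44, 28]);
translate([198, 152, 783]) cube([320, 44, 28]);
translate([198, 152, 1047]) cube([320, 44, 28]);
translate([198, 152, 1311]) cube([320, 44, 28]);
translate([198, 152, 1575]) cube([320, 44, 28]);
translate([198, 152, 1839]) cube([320, 44, 28]);


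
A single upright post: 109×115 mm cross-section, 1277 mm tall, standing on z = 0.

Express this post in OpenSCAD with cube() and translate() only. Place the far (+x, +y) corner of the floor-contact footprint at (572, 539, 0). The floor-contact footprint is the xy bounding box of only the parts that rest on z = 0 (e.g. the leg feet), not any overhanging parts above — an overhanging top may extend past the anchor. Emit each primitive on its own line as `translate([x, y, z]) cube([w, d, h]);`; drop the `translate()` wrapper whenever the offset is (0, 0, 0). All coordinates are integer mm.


translate([463, 424, 0]) cube([109, 115, 1277]);


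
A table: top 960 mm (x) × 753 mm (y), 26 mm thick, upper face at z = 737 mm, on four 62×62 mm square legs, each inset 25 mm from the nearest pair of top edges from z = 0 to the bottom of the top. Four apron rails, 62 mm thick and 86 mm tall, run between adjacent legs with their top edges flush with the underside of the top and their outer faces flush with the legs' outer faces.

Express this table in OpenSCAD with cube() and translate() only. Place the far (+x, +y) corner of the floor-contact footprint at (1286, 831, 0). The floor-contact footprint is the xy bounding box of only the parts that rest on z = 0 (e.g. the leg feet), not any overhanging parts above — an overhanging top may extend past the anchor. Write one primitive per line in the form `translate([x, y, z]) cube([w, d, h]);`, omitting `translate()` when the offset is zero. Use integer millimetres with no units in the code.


translate([351, 103, 711]) cube([960, 753, 26]);
translate([376, 128, 0]) cube([62, 62, 711]);
translate([1224, 128, 0]) cube([62, 62, 711]);
translate([376, 769, 0]) cube([62, 62, 711]);
translate([1224, 769, 0]) cube([62, 62, 711]);
translate([438, 128, 625]) cube([786, 62, 86]);
translate([438, 769, 625]) cube([786, 62, 86]);
translate([376, 190, 625]) cube([62, 579, 86]);
translate([1224, 190, 625]) cube([62, 579, 86]);


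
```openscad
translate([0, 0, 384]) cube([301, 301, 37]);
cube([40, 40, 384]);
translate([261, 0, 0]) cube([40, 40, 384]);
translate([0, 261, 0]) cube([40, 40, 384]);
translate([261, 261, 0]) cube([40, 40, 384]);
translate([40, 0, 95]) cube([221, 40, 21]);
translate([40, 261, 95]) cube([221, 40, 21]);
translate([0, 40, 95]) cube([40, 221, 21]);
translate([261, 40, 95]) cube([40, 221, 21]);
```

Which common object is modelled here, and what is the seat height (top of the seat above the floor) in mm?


A stool. The seat height is 421 mm.

A 301×301×37 slab at z = 384 on four corner posts — a stool. The seat top is 384 + 37 = 421 mm.


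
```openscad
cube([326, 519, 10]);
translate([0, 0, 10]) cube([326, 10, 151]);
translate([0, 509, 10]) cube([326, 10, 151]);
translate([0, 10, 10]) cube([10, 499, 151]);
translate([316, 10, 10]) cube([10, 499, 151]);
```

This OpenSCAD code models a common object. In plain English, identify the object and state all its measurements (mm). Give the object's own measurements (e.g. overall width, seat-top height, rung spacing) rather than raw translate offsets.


An open-topped rectangular box: outside dimensions 326×519×161 mm, with a uniform wall and base thickness of 10 mm. The base is a full 326×519 slab on the floor; four walls sit on top of the base. The front and back walls (the −y and +y sides) span the full width; the two side walls fit between them.


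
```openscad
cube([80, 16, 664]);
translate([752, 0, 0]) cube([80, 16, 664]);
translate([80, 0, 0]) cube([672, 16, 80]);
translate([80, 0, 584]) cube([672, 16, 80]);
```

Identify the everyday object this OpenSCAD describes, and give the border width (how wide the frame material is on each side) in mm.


A picture frame. The border width is 80 mm.

Four thin pieces enclosing a rectangular opening — a picture frame. The two full-height stiles are 664 mm tall; the top rail sits at z = 584 and is 80 mm tall, so the border above the opening is 664 − 584 = 80 mm, matching the stile x-width.


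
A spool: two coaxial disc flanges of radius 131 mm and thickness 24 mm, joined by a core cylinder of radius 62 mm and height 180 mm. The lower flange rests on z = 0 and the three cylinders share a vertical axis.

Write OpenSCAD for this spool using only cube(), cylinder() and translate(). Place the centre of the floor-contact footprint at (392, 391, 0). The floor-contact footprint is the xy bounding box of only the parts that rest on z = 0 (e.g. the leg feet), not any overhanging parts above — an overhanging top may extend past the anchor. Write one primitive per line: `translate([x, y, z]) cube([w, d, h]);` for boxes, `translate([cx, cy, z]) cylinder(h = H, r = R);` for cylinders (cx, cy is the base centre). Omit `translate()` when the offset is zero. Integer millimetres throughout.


translate([392, 391, 0]) cylinder(h = 24, r = 131);
translate([392, 391, 24]) cylinder(h = 180, r = 62);
translate([392, 391, 204]) cylinder(h = 24, r = 131);


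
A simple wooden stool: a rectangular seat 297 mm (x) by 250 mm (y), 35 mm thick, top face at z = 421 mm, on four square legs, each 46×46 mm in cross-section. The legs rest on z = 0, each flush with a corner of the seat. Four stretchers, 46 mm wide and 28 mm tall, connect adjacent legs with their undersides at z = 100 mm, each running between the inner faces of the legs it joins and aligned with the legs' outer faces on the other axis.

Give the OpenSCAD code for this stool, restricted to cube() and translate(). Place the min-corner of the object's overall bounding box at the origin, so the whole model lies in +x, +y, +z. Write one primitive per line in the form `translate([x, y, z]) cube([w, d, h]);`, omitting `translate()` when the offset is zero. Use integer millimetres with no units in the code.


translate([0, 0, 386]) cube([297, 250, 35]);
cube([46, 46, 386]);
translate([251, 0, 0]) cube([46, 46, 386]);
translate([0, 204, 0]) cube([46, 46, 386]);
translate([251, 204, 0]) cube([46, 46, 386]);
translate([46, 0, 100]) cube([205, 46, 28]);
translate([46, 204, 100]) cube([205, 46, 28]);
translate([0, 46, 100]) cube([46, 158, 28]);
translate([251, 46, 100]) cube([46, 158, 28]);


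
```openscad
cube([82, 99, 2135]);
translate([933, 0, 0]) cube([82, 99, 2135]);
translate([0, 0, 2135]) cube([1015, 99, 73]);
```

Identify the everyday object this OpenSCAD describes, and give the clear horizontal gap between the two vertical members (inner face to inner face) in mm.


A door frame. The clear opening width is 851 mm.

Two 2135 mm tall posts with a header on top — a door frame. The left jamb is 82 mm wide at x = 0; the right jamb starts at x = 933. The clear opening is 933 − 82 = 851 mm.


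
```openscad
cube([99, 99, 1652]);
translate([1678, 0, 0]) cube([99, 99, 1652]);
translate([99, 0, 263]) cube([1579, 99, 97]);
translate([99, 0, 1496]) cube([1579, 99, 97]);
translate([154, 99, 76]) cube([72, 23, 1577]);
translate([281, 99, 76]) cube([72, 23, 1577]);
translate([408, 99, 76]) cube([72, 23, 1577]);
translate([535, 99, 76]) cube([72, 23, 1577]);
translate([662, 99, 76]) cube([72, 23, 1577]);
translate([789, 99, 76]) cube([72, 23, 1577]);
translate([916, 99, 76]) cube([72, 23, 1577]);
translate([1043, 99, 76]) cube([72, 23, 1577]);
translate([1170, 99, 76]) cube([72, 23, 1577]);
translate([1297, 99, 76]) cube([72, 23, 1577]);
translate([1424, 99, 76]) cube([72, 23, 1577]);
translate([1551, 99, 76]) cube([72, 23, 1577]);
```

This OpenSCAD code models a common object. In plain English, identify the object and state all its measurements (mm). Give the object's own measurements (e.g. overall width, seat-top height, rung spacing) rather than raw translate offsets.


A fence section. Two 99×99 mm posts, 1652 mm tall, stand on the floor with a clear span of 1579 mm between their inner faces. Two horizontal rails of 99×97 mm section span the gap between the posts with their undersides at z = 263 mm and z = 1496 mm, flush with the posts' −y face. 12 pickets, each 72 mm wide, 23 mm thick and 1577 mm tall, are fixed to the +y face of the rails with their bottoms at z = 76 mm, spaced across the span with a 55 mm gap after the −x post and between neighbouring pickets and before the +x post.
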